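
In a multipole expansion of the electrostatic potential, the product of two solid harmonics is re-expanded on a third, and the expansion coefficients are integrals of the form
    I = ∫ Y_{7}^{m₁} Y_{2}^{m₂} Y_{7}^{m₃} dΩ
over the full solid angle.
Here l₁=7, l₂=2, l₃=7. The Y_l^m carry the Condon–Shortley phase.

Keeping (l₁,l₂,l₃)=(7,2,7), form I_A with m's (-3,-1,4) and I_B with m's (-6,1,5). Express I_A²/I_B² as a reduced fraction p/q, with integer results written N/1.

Shared (l₁,l₂,l₃)=(7,2,7): N and (l;000)² cancel in I_A²/I_B².
A: Δ = 2!·12!·2!/17! = 1/185640; Racah Σ t=0..1: t=0:+1/14515200 t=1:−1/4354560 = -1/6220800; ⇒ 3j(7 2 7; -3 -1 4)² = 77/4420, sgn +1
B: Δ = 2!·12!·2!/17! = 1/185640; Racah Σ t=1..2: t=1:−1/958003200 t=2:+1/79833600 = 1/87091200; ⇒ 3j(7 2 7; -6 1 5)² = 121/4760, sgn +1
I_A²/I_B² = (77/4420)/(121/4760) = 98/143

98/143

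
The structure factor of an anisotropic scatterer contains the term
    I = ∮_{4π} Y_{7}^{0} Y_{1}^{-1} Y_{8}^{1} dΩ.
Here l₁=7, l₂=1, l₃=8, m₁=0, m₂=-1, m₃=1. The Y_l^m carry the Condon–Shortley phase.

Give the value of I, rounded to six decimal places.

Rules hold: Σm=0, L=16 even, 6≤8≤8.
N = 15·3·17 = 765
Δ = 0!·14!·2!/17! = 1/2040
Racah Σ t=0..0: t=0:+1/25401600 = 1/25401600
⇒ 3j(7 1 8; 0 0 0)² = 8/255, sgn +1
Racah Σ t=0..0: t=0:+1/50803200 = 1/50803200
⇒ 3j(7 1 8; 0 -1 1)² = 3/170, sgn -1
4πI² = N·(3j₀)²·(3jₘ)² = 36/85
I = -1·√(0.423529/4π) = -0.18358486

-0.183585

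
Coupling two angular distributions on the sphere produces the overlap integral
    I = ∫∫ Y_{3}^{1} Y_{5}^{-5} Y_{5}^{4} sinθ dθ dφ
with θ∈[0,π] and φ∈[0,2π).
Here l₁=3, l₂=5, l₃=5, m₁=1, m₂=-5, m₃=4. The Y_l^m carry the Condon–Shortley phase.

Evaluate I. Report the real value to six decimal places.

l₁+l₂+l₃=13 is odd: 3j(l;000)=0 ⇒ I=0

0.000000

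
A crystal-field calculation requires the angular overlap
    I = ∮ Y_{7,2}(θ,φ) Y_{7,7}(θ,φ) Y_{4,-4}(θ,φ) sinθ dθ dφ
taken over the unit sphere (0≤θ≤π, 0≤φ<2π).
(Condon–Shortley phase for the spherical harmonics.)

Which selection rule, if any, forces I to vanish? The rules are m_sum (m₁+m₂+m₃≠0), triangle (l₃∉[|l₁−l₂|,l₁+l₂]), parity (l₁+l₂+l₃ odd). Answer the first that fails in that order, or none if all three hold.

Σmᵢ = 5  ✗
l₃∈[|l₁−l₂|,l₁+l₂]=[0,14], have l₃=4
Σlᵢ = 18 ⇒ even

m_sum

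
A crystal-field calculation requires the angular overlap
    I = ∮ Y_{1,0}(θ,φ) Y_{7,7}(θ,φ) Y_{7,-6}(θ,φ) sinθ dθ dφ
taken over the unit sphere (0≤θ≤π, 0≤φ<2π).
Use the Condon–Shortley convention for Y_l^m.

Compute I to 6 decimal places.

m-sum = 0 + 7 − 6 = 1 ≠ 0 ⇒ I = 0

0.000000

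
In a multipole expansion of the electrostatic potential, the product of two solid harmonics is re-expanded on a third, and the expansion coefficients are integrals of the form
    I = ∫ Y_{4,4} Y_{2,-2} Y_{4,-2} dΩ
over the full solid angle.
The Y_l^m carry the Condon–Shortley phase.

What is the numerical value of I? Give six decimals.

-0.106180

m-sum 0 ✓  L=10 even ✓  2≤4≤6 ✓
Π(2lᵢ+1) = 9×5×9 = 405
triangle coeff Δ(4,2,4) = 1/13860
Σ_t [0,2]: t=0:+1/192 t=1:−1/36 t=2:+1/192 = -5/288
(3j)²=20/693 [(4 2 4; 0 0 0)], sign=-1
Σ_t [0,0]: t=0:+1/2880 = 1/2880
(3j)²=2/165 [(4 2 4; 4 -2 -2)], sign=+1
⇒ 4πI² = 120/847
I = (-1)√(120/847/(4π)) = -0.10618031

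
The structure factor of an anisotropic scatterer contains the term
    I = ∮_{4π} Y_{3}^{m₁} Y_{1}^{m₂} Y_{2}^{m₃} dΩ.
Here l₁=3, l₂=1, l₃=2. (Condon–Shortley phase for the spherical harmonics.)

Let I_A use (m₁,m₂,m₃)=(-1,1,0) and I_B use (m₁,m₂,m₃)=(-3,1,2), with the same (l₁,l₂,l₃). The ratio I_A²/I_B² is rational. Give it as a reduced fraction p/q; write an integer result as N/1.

2/5

l's match ⇒ only the (l;m) 3-j factors differ between A and B.
A: triangle coeff Δ(3,1,2) = 1/105; Σ_t [2,2]: t=2:+1/8 = 1/8; (3j)²=2/35 [(3 1 2; -1 1 0)], sign=+1
B: triangle coeff Δ(3,1,2) = 1/105; Σ_t [2,2]: t=2:+1/48 = 1/48; (3j)²=1/7 [(3 1 2; -3 1 2)], sign=+1
I_A²/I_B² = (2/35)/(1/7) = 2/5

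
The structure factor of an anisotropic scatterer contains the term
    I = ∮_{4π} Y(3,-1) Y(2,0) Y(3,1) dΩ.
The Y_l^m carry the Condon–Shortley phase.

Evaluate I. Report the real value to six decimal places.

-0.126157

Checks pass: Σm=0; 8 even; l₃=3∈[1,5].
(2·3+1)(2·2+1)(2·3+1) = 245
Δ: 2! 4! 2! / 9! → 1/3780
sum: t=0:+1/24 t=1:−1/4 t=2:+1/24 = -1/6
3j²(3 2 3; 0 0 0) = Δ·Π!·Σ² = 4/105  (sign +1)
sum: t=0:+1/96 t=1:−1/6 t=2:+1/16 = -3/32
3j²(3 2 3; -1 0 1) = Δ·Π!·Σ² = 3/140  (sign -1)
combine: 4πI² = 245·4/105·3/140 = 1/5
take √, sign -1: I = -0.12615663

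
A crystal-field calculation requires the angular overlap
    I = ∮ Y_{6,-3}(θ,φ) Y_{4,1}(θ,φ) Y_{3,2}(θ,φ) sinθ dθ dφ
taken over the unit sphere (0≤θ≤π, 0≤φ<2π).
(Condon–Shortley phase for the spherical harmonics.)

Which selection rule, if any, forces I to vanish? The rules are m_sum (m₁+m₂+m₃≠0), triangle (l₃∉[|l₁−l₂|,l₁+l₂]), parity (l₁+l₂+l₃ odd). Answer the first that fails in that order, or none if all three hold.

parity

m₁+m₂+m₃ = -3 + 1 + 2 = 0  ✓
triangle: |6−4|=2 ≤ l₃=3 ≤ 6+4=10  ✓
parity: l₁+l₂+l₃ = 13 is odd  ✗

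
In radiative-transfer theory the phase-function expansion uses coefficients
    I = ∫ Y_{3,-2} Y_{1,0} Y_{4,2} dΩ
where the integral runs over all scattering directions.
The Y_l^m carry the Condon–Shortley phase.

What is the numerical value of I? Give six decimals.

0.213244

m-sum 0 ✓  L=8 even ✓  2≤4≤4 ✓
Π(2lᵢ+1) = 7×3×9 = 189
triangle coeff Δ(3,1,4) = 1/252
Σ_t [0,0]: t=0:+1/36 = 1/36
(3j)²=4/63 [(3 1 4; 0 0 0)], sign=+1
Σ_t [0,0]: t=0:+1/120 = 1/120
(3j)²=1/21 [(3 1 4; -2 0 2)], sign=+1
⇒ 4πI² = 4/7
I = (+1)√(4/7/(4π)) = 0.21324362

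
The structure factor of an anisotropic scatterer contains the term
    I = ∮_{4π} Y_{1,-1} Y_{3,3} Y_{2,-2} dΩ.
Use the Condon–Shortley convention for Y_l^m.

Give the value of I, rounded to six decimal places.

-0.319865

Checks pass: Σm=0; 6 even; l₃=2∈[2,4].
(2·1+1)(2·3+1)(2·2+1) = 105
Δ: 2! 0! 4! / 7! → 1/105
sum: t=1:−1/4 = -1/4
3j²(1 3 2; 0 0 0) = Δ·Π!·Σ² = 3/35  (sign -1)
sum: t=2:+1/48 = 1/48
3j²(1 3 2; -1 3 -2) = Δ·Π!·Σ² = 1/7  (sign +1)
combine: 4πI² = 105·3/35·1/7 = 9/7
take √, sign -1: I = -0.31986543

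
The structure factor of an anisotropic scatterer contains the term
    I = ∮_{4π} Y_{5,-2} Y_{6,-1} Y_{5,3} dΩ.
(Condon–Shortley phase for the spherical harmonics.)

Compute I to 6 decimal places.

m-sum 0 ✓  L=16 even ✓  1≤5≤11 ✓
Π(2lᵢ+1) = 11×13×11 = 1573
triangle coeff Δ(5,6,5) = 1/28588560
Σ_t [1,5]: t=1:−1/345600 t=2:+1/13824 t=3:−1/5184 t=4:+1/13824 t=5:−1/345600 = -7/129600
(3j)²=80/7293 [(5 6 5; 0 0 0)], sign=+1
Σ_t [3,5]: t=3:−1/41472 t=4:+1/34560 t=5:−1/345600 = 1/518400
(3j)²=7/36465 [(5 6 5; -2 -1 3)], sign=+1
⇒ 4πI² = 112/33813
I = (+1)√(112/33813/(4π)) = 0.01623537

0.016235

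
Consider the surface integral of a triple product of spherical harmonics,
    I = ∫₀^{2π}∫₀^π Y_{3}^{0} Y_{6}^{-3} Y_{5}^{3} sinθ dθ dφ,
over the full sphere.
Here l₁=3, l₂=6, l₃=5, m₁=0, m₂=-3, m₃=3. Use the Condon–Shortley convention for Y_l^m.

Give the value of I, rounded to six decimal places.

m-sum 0 ✓  L=14 even ✓  3≤5≤9 ✓
Π(2lᵢ+1) = 7×13×11 = 1001
triangle coeff Δ(3,6,5) = 1/675675
Σ_t [1,3]: t=1:−1/8640 t=2:+1/2304 t=3:−1/8640 = 7/34560
(3j)²=7/429 [(3 6 5; 0 0 0)], sign=-1
Σ_t [1,3]: t=1:−1/17280 t=2:+1/20160 t=3:−1/483840 = -1/96768
(3j)²=1/1001 [(3 6 5; 0 -3 3)], sign=-1
⇒ 4πI² = 7/429
I = (+1)√(7/429/(4π)) = 0.03603425

0.036034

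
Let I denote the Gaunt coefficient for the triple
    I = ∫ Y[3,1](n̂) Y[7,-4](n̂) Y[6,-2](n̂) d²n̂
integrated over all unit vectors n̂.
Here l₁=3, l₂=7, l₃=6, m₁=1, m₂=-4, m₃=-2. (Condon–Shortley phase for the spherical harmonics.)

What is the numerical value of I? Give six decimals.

0.000000

m-sum = 1 − 4 − 2 = -5 ≠ 0 ⇒ I = 0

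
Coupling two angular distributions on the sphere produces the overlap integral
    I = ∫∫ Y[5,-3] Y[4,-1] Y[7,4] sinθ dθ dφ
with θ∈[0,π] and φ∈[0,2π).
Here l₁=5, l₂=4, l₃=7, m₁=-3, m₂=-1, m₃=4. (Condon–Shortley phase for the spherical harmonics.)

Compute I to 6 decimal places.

Rules hold: Σm=0, L=16 even, 1≤7≤9.
N = 11·9·15 = 1485
Δ = 2!·8!·6!/17! = 1/6126120
Racah Σ t=0..2: t=0:+1/69120 t=1:−1/20736 t=2:+1/69120 = -1/51840
⇒ 3j(5 4 7; 0 0 0)² = 280/21879, sgn +1
Racah Σ t=0..2: t=0:+1/2903040 t=1:−1/241920 t=2:+1/345600 = -13/14515200
⇒ 3j(5 4 7; -3 -1 4)² = 13/7140, sgn +1
4πI² = N·(3j₀)²·(3jₘ)² = 10/289
I = +1·√(0.0346021/4π) = 0.05247424

0.052474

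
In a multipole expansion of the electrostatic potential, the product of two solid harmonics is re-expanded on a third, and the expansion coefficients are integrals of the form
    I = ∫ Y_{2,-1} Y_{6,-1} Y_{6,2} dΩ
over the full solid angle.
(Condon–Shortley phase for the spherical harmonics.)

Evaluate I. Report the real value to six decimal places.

m-sum 0 ✓  L=14 even ✓  4≤6≤8 ✓
Π(2lᵢ+1) = 5×13×13 = 845
triangle coeff Δ(2,6,6) = 1/90090
Σ_t [0,2]: t=0:+1/69120 t=1:−1/14400 t=2:+1/69120 = -7/172800
(3j)²=14/715 [(2 6 6; 0 0 0)], sign=-1
Σ_t [1,2]: t=1:−1/34560 t=2:+1/60480 = -1/80640
(3j)²=6/1001 [(2 6 6; -1 -1 2)], sign=-1
⇒ 4πI² = 12/121
I = (+1)√(12/121/(4π)) = 0.08883682

0.088837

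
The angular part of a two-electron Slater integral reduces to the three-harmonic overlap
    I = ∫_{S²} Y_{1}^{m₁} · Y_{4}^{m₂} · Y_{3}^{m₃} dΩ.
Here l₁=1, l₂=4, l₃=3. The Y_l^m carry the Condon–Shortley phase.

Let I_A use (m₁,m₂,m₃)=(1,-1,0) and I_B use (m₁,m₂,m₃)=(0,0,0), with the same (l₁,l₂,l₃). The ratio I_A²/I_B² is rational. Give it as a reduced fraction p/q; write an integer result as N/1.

l's match ⇒ only the (l;m) 3-j factors differ between A and B.
A: triangle coeff Δ(1,4,3) = 1/252; Σ_t [0,0]: t=0:+1/72 = 1/72; (3j)²=5/126 [(1 4 3; 1 -1 0)], sign=-1
B: triangle coeff Δ(1,4,3) = 1/252; Σ_t [1,1]: t=1:−1/36 = -1/36; (3j)²=4/63 [(1 4 3; 0 0 0)], sign=+1
I_A²/I_B² = (5/126)/(4/63) = 5/8

5/8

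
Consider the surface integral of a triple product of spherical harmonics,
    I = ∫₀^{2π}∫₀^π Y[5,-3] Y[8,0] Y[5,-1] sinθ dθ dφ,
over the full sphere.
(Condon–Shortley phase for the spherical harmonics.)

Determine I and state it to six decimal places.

-3 + 0 − 1 = -4 ≠ 0: azimuthal integral kills it; I = 0

0.000000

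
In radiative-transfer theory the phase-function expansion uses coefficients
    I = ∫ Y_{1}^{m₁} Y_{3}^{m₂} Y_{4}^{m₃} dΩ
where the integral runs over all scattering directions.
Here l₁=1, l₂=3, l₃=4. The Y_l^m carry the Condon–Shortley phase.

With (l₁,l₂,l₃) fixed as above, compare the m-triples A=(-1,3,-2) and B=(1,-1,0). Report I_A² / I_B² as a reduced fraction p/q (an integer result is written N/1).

Same 1,3,4: normalisation and zero-m 3j drop out of the ratio.
A: Δ: 0! 2! 6! / 9! → 1/252; sum: t=0:+1/1440 = 1/1440; 3j²(1 3 4; -1 3 -2) = Δ·Π!·Σ² = 1/252  (sign +1)
B: Δ: 0! 2! 6! / 9! → 1/252; sum: t=0:+1/96 = 1/96; 3j²(1 3 4; 1 -1 0) = Δ·Π!·Σ² = 1/42  (sign +1)
I_A²/I_B² = (1/252)/(1/42) = 1/6

1/6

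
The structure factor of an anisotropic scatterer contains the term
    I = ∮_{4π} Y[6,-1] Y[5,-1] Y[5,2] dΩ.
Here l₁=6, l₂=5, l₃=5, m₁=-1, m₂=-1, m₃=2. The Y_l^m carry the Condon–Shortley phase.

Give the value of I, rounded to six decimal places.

Checks pass: Σm=0; 16 even; l₃=5∈[1,11].
(2·6+1)(2·5+1)(2·5+1) = 1573
Δ: 6! 6! 4! / 17! → 1/28588560
sum: t=1:−1/345600 t=2:+1/13824 t=3:−1/5184 t=4:+1/13824 t=5:−1/345600 = -7/129600
3j²(6 5 5; 0 0 0) = Δ·Π!·Σ² = 80/7293  (sign +1)
sum: t=1:−1/518400 t=2:+1/23040 t=3:−1/10368 t=4:+1/41472 = -1/32400
3j²(6 5 5; -1 -1 2) = Δ·Π!·Σ² = 128/12155  (sign +1)
combine: 4πI² = 1573·80/7293·128/12155 = 2048/11271
take √, sign +1: I = 0.12024827

0.120248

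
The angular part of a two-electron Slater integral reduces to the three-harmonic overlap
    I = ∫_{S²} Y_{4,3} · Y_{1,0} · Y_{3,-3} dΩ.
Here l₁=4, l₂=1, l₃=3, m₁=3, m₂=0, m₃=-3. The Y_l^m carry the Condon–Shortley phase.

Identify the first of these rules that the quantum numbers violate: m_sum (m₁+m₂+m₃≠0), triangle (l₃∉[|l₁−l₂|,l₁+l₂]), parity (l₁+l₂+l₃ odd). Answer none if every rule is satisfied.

none

Σmᵢ = 0  ✓
l₃∈[|l₁−l₂|,l₁+l₂]=[3,5], have l₃=3  ✓
Σlᵢ = 8 ⇒ even  ✓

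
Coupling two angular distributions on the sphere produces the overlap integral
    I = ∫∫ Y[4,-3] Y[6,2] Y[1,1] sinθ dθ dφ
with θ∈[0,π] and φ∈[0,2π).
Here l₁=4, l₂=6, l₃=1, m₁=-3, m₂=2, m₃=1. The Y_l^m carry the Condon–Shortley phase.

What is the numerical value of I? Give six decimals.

0.000000

triangle: need 2≤l₃≤10, have 1; I=0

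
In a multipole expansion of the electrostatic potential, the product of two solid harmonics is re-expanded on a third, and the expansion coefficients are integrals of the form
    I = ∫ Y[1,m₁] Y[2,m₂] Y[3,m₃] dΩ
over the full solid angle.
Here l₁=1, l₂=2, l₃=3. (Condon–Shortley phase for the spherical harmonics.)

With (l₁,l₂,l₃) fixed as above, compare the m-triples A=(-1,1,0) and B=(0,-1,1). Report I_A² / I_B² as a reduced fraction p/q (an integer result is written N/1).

Shared (l₁,l₂,l₃)=(1,2,3): N and (l;000)² cancel in I_A²/I_B².
A: Δ = 0!·2!·4!/7! = 1/105; Racah Σ t=0..0: t=0:+1/12 = 1/12; ⇒ 3j(1 2 3; -1 1 0)² = 1/35, sgn -1
B: Δ = 0!·2!·4!/7! = 1/105; Racah Σ t=0..0: t=0:+1/6 = 1/6; ⇒ 3j(1 2 3; 0 -1 1)² = 8/105, sgn +1
I_A²/I_B² = (1/35)/(8/105) = 3/8

3/8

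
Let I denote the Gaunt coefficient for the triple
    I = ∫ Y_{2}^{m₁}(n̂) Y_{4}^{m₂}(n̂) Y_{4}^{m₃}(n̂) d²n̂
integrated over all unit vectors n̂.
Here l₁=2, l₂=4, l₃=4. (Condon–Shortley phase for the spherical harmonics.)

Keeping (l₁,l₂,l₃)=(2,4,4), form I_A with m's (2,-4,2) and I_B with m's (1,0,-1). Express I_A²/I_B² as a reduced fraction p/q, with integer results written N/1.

Same 2,4,4: normalisation and zero-m 3j drop out of the ratio.
A: Δ: 2! 2! 6! / 11! → 1/13860; sum: t=0:+1/2880 = 1/2880; 3j²(2 4 4; 2 -4 2) = Δ·Π!·Σ² = 2/165  (sign +1)
B: Δ: 2! 2! 6! / 11! → 1/13860; sum: t=0:+1/96 t=1:−1/72 = -1/288; 3j²(2 4 4; 1 0 -1) = Δ·Π!·Σ² = 1/462  (sign +1)
I_A²/I_B² = (2/165)/(1/462) = 28/5

28/5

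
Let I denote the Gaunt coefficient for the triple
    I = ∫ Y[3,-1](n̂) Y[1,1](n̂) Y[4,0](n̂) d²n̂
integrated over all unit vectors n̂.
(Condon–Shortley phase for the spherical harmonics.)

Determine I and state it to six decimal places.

0.150786

Checks pass: Σm=0; 8 even; l₃=4∈[2,4].
(2·3+1)(2·1+1)(2·4+1) = 189
Δ: 0! 6! 2! / 9! → 1/252
sum: t=0:+1/36 = 1/36
3j²(3 1 4; 0 0 0) = Δ·Π!·Σ² = 4/63  (sign +1)
sum: t=0:+1/96 = 1/96
3j²(3 1 4; -1 1 0) = Δ·Π!·Σ² = 1/42  (sign +1)
combine: 4πI² = 189·4/63·1/42 = 2/7
take √, sign +1: I = 0.15078601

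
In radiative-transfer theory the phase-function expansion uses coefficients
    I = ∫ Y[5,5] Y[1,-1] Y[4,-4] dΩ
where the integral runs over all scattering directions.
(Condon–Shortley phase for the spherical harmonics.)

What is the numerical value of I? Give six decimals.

Checks pass: Σm=0; 10 even; l₃=4∈[4,6].
(2·5+1)(2·1+1)(2·4+1) = 297
Δ: 2! 8! 0! / 11! → 1/495
sum: t=1:−1/576 = -1/576
3j²(5 1 4; 0 0 0) = Δ·Π!·Σ² = 5/99  (sign -1)
sum: t=0:+1/80640 = 1/80640
3j²(5 1 4; 5 -1 -4) = Δ·Π!·Σ² = 1/11  (sign +1)
combine: 4πI² = 297·5/99·1/11 = 15/11
take √, sign -1: I = -0.32941575

-0.329416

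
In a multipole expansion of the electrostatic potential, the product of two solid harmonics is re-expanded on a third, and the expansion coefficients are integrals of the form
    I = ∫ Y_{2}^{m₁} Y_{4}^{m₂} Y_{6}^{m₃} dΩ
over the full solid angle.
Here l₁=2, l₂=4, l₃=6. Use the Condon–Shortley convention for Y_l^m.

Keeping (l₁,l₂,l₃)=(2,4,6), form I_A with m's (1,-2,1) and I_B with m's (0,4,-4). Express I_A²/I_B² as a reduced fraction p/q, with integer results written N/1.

Same 2,4,6: normalisation and zero-m 3j drop out of the ratio.
A: Δ: 0! 4! 8! / 13! → 1/6435; sum: t=0:+1/8640 = 1/8640; 3j²(2 4 6; 1 -2 1) = Δ·Π!·Σ² = 14/1287  (sign -1)
B: Δ: 0! 4! 8! / 13! → 1/6435; sum: t=0:+1/161280 = 1/161280; 3j²(2 4 6; 0 4 -4) = Δ·Π!·Σ² = 1/143  (sign +1)
I_A²/I_B² = (14/1287)/(1/143) = 14/9

14/9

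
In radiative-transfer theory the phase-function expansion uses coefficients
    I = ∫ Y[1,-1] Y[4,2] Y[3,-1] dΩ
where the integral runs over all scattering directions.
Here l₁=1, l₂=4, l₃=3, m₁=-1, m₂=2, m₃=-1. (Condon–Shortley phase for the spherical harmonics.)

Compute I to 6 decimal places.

0.238414

Checks pass: Σm=0; 8 even; l₃=3∈[3,5].
(2·1+1)(2·4+1)(2·3+1) = 189
Δ: 2! 0! 6! / 9! → 1/252
sum: t=1:−1/36 = -1/36
3j²(1 4 3; 0 0 0) = Δ·Π!·Σ² = 4/63  (sign +1)
sum: t=2:+1/96 = 1/96
3j²(1 4 3; -1 2 -1) = Δ·Π!·Σ² = 5/84  (sign +1)
combine: 4πI² = 189·4/63·5/84 = 5/7
take √, sign +1: I = 0.23841361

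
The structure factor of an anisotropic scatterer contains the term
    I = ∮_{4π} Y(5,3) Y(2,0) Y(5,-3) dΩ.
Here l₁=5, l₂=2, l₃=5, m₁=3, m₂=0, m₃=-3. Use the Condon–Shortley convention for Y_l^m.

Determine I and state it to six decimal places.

Rules hold: Σm=0, L=12 even, 3≤5≤7.
N = 11·5·11 = 605
Δ = 2!·8!·2!/13! = 1/38610
Racah Σ t=0..2: t=0:+1/2880 t=1:−1/576 t=2:+1/2880 = -1/960
⇒ 3j(5 2 5; 0 0 0)² = 10/429, sgn +1
Racah Σ t=0..2: t=0:+1/5760 t=1:−1/5040 t=2:+1/161280 = -1/53760
⇒ 3j(5 2 5; 3 0 -3)² = 1/4290, sgn -1
4πI² = N·(3j₀)²·(3jₘ)² = 5/1521
I = -1·√(0.00328731/4π) = -0.01617393

-0.016174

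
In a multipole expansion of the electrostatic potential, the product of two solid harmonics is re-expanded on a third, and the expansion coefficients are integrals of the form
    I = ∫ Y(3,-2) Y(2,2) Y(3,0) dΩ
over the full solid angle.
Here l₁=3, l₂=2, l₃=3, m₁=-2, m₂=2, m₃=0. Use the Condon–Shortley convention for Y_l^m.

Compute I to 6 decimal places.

-0.188063

Checks pass: Σm=0; 8 even; l₃=3∈[1,5].
(2·3+1)(2·2+1)(2·3+1) = 245
Δ: 2! 4! 2! / 9! → 1/3780
sum: t=0:+1/24 t=1:−1/4 t=2:+1/24 = -1/6
3j²(3 2 3; 0 0 0) = Δ·Π!·Σ² = 4/105  (sign +1)
sum: t=2:+1/24 = 1/24
3j²(3 2 3; -2 2 0) = Δ·Π!·Σ² = 1/21  (sign -1)
combine: 4πI² = 245·4/105·1/21 = 4/9
take √, sign -1: I = -0.18806319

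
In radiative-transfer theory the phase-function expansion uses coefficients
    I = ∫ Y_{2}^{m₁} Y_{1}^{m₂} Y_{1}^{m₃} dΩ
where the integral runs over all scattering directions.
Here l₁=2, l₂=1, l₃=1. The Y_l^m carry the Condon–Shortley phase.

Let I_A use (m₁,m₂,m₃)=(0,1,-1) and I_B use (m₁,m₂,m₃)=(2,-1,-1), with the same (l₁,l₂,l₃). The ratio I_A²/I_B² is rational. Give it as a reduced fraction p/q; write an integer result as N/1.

1/6

Same 2,1,1: normalisation and zero-m 3j drop out of the ratio.
A: Δ: 2! 2! 0! / 5! → 1/30; sum: t=2:+1/4 = 1/4; 3j²(2 1 1; 0 1 -1) = Δ·Π!·Σ² = 1/30  (sign +1)
B: Δ: 2! 2! 0! / 5! → 1/30; sum: t=0:+1/4 = 1/4; 3j²(2 1 1; 2 -1 -1) = Δ·Π!·Σ² = 1/5  (sign +1)
I_A²/I_B² = (1/30)/(1/5) = 1/6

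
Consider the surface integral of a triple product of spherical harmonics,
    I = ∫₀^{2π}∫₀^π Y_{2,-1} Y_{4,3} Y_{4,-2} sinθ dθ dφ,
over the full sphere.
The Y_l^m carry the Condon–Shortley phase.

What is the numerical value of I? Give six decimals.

-0.187702

Rules hold: Σm=0, L=10 even, 2≤4≤6.
N = 5·9·9 = 405
Δ = 2!·2!·6!/11! = 1/13860
Racah Σ t=0..2: t=0:+1/192 t=1:−1/36 t=2:+1/192 = -5/288
⇒ 3j(2 4 4; 0 0 0)² = 20/693, sgn -1
Racah Σ t=1..2: t=1:−1/1440 t=2:+1/240 = 1/288
⇒ 3j(2 4 4; -1 3 -2)² = 5/132, sgn +1
4πI² = N·(3j₀)²·(3jₘ)² = 375/847
I = -1·√(0.442739/4π) = -0.18770204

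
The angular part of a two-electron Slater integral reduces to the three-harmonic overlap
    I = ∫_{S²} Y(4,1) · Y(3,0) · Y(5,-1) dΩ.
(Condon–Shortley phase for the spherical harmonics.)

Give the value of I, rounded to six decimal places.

-0.115089

Rules hold: Σm=0, L=12 even, 1≤5≤7.
N = 9·7·11 = 693
Δ = 2!·6!·4!/13! = 1/180180
Racah Σ t=0..2: t=0:+1/576 t=1:−1/144 t=2:+1/576 = -1/288
⇒ 3j(4 3 5; 0 0 0)² = 20/1001, sgn +1
Racah Σ t=0..2: t=0:+1/432 t=1:−1/192 t=2:+1/1440 = -19/8640
⇒ 3j(4 3 5; 1 0 -1)² = 361/30030, sgn -1
4πI² = N·(3j₀)²·(3jₘ)² = 2166/13013
I = -1·√(0.166449/4π) = -0.11508947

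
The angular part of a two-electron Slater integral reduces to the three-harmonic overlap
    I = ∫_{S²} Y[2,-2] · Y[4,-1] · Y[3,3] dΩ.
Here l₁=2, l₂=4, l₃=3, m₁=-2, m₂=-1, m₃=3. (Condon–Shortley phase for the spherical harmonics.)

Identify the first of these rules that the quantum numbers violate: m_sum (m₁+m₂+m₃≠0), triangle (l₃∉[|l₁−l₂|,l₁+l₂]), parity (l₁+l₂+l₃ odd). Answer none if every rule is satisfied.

m₁+m₂+m₃ = -2 − 1 + 3 = 0  ✓
triangle: |2−4|=2 ≤ l₃=3 ≤ 2+4=6  ✓
parity: l₁+l₂+l₃ = 9 is odd  ✗

parity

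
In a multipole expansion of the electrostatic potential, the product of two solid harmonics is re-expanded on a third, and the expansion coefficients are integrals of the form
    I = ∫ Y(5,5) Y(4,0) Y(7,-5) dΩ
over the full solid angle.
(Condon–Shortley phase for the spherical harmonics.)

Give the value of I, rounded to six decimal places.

Rules hold: Σm=0, L=16 even, 1≤7≤9.
N = 11·9·15 = 1485
Δ = 2!·8!·6!/17! = 1/6126120
Racah Σ t=0..2: t=0:+1/69120 t=1:−1/20736 t=2:+1/69120 = -1/51840
⇒ 3j(5 4 7; 0 0 0)² = 280/21879, sgn +1
Racah Σ t=0..0: t=0:+1/3870720 = 1/3870720
⇒ 3j(5 4 7; 5 0 -5)² = 135/6188, sgn +1
4πI² = N·(3j₀)²·(3jₘ)² = 20250/48841
I = +1·√(0.414611/4π) = 0.18164160

0.181642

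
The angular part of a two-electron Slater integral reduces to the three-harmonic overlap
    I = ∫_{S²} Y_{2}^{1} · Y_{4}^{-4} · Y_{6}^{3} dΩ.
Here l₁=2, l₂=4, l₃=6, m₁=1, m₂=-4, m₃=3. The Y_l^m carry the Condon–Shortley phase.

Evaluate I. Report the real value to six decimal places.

Checks pass: Σm=0; 12 even; l₃=6∈[2,6].
(2·2+1)(2·4+1)(2·6+1) = 585
Δ: 0! 4! 8! / 13! → 1/6435
sum: t=0:+1/2304 = 1/2304
3j²(2 4 6; 0 0 0) = Δ·Π!·Σ² = 5/143  (sign +1)
sum: t=0:+1/241920 = 1/241920
3j²(2 4 6; 1 -4 3) = Δ·Π!·Σ² = 1/715  (sign -1)
combine: 4πI² = 585·5/143·1/715 = 45/1573
take √, sign -1: I = -0.04771303

-0.047713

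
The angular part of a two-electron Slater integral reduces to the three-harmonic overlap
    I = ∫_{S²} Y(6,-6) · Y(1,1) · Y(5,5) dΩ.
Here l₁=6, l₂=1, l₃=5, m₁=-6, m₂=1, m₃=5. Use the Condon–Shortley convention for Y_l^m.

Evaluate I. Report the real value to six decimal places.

0.331940

Rules hold: Σm=0, L=12 even, 5≤5≤7.
N = 13·3·11 = 429
Δ = 2!·10!·0!/13! = 1/858
Racah Σ t=1..1: t=1:−1/14400 = -1/14400
⇒ 3j(6 1 5; 0 0 0)² = 6/143, sgn +1
Racah Σ t=2..2: t=2:+1/7257600 = 1/7257600
⇒ 3j(6 1 5; -6 1 5)² = 1/13, sgn +1
4πI² = N·(3j₀)²·(3jₘ)² = 18/13
I = +1·√(1.38462/4π) = 0.33194004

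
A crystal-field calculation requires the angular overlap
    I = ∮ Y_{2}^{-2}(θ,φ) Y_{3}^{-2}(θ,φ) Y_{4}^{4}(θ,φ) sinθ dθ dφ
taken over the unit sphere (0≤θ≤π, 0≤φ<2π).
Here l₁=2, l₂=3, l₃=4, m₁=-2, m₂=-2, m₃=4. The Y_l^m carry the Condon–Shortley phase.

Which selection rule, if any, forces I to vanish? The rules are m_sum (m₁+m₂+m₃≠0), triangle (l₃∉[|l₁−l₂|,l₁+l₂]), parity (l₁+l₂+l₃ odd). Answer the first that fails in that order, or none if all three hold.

parity

azimuthal sum: -2 − 2 + 4 = 0  ✓
1 ≤ 4 ≤ 5 (triangle on l)  ✓
L = 2 + 3 + 4 = 9 (odd)  ✗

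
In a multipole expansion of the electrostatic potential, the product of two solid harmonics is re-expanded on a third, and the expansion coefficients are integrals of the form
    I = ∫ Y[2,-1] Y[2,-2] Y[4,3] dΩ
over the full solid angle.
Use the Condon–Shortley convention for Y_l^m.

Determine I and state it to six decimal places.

-0.238414

Rules hold: Σm=0, L=8 even, 0≤4≤4.
N = 5·5·9 = 225
Δ = 0!·4!·4!/9! = 1/630
Racah Σ t=0..0: t=0:+1/16 = 1/16
⇒ 3j(2 2 4; 0 0 0)² = 2/35, sgn +1
Racah Σ t=0..0: t=0:+1/144 = 1/144
⇒ 3j(2 2 4; -1 -2 3)² = 1/18, sgn -1
4πI² = N·(3j₀)²·(3jₘ)² = 5/7
I = -1·√(0.714286/4π) = -0.23841361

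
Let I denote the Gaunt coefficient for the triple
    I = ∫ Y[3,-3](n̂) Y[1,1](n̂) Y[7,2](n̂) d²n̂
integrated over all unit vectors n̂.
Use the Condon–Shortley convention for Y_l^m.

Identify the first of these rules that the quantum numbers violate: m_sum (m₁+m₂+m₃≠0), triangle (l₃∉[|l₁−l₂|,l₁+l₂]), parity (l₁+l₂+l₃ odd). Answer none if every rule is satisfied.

m₁+m₂+m₃ = -3 + 1 + 2 = 0  ✓
triangle: |3−1|=2 ≤ l₃=7 ≤ 3+1=4  ✗
parity: l₁+l₂+l₃ = 11 is odd

triangle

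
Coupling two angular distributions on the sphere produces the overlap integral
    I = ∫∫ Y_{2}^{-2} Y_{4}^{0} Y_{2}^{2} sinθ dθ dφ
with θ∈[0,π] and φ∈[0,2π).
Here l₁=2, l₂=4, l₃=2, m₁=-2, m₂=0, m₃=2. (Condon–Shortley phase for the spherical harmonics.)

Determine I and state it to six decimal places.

m-sum 0 ✓  L=8 even ✓  2≤2≤6 ✓
Π(2lᵢ+1) = 5×9×5 = 225
triangle coeff Δ(2,4,2) = 1/630
Σ_t [2,2]: t=2:+1/16 = 1/16
(3j)²=2/35 [(2 4 2; 0 0 0)], sign=+1
Σ_t [4,4]: t=4:+1/576 = 1/576
(3j)²=1/630 [(2 4 2; -2 0 2)], sign=+1
⇒ 4πI² = 1/49
I = (+1)√(1/49/(4π)) = 0.04029926

0.040299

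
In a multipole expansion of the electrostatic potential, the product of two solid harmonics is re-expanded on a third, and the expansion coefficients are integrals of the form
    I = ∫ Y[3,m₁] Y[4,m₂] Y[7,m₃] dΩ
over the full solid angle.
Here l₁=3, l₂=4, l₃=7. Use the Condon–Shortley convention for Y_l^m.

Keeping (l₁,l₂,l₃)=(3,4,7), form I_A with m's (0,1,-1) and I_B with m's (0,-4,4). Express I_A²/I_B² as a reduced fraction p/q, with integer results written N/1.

224/33

Shared (l₁,l₂,l₃)=(3,4,7): N and (l;000)² cancel in I_A²/I_B².
A: Δ = 0!·6!·8!/15! = 1/45045; Racah Σ t=0..0: t=0:+1/25920 = 1/25920; ⇒ 3j(3 4 7; 0 1 -1)² = 32/1287, sgn +1
B: Δ = 0!·6!·8!/15! = 1/45045; Racah Σ t=0..0: t=0:+1/1451520 = 1/1451520; ⇒ 3j(3 4 7; 0 -4 4)² = 1/273, sgn -1
I_A²/I_B² = (32/1287)/(1/273) = 224/33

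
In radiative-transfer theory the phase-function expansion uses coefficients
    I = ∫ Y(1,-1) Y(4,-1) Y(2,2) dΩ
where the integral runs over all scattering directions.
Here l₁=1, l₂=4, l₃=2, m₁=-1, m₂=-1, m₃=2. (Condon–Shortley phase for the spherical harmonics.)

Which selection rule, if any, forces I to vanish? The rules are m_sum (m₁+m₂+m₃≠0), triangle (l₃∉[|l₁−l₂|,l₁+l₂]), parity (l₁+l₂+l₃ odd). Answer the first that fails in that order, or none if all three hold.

Σmᵢ = 0  ✓
l₃∈[|l₁−l₂|,l₁+l₂]=[3,5], have l₃=2  ✗
Σlᵢ = 7 ⇒ odd

triangle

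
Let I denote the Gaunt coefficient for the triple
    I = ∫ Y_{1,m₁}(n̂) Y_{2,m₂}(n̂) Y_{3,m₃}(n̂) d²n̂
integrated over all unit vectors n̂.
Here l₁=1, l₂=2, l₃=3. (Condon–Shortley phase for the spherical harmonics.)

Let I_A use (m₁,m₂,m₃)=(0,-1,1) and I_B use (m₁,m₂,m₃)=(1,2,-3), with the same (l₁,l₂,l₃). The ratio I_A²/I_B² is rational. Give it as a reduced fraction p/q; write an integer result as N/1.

Same 1,2,3: normalisation and zero-m 3j drop out of the ratio.
A: Δ: 0! 2! 4! / 7! → 1/105; sum: t=0:+1/6 = 1/6; 3j²(1 2 3; 0 -1 1) = Δ·Π!·Σ² = 8/105  (sign +1)
B: Δ: 0! 2! 4! / 7! → 1/105; sum: t=0:+1/48 = 1/48; 3j²(1 2 3; 1 2 -3) = Δ·Π!·Σ² = 1/7  (sign +1)
I_A²/I_B² = (8/105)/(1/7) = 8/15

8/15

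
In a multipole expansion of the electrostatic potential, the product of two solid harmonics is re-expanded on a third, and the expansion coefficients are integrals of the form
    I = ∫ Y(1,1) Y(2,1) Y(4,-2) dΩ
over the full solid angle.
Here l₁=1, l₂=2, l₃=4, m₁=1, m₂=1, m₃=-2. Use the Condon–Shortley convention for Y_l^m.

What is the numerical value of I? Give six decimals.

triangle: need 1≤l₃≤3, have 4; I=0

0.000000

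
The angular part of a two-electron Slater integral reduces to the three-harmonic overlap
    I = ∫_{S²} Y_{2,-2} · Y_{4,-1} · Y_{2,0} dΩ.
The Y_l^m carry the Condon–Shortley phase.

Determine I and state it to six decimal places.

0.000000

m-sum = -2 − 1 + 0 = -3 ≠ 0 ⇒ I = 0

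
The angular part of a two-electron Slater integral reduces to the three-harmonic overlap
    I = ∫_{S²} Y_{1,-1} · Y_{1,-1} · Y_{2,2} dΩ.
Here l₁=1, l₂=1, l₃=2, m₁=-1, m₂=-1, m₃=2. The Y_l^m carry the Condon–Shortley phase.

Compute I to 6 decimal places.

Checks pass: Σm=0; 4 even; l₃=2∈[0,2].
(2·1+1)(2·1+1)(2·2+1) = 45
Δ: 0! 2! 2! / 5! → 1/30
sum: t=0:+1/1 = 1/1
3j²(1 1 2; 0 0 0) = Δ·Π!·Σ² = 2/15  (sign +1)
sum: t=0:+1/4 = 1/4
3j²(1 1 2; -1 -1 2) = Δ·Π!·Σ² = 1/5  (sign +1)
combine: 4πI² = 45·2/15·1/5 = 6/5
take √, sign +1: I = 0.30901936

0.309019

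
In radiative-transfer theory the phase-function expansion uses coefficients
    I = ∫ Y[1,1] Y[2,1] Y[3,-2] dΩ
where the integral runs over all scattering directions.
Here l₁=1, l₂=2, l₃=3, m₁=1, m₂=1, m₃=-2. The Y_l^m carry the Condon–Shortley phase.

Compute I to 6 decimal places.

0.261169

Rules hold: Σm=0, L=6 even, 1≤3≤3.
N = 3·5·7 = 105
Δ = 0!·2!·4!/7! = 1/105
Racah Σ t=0..0: t=0:+1/4 = 1/4
⇒ 3j(1 2 3; 0 0 0)² = 3/35, sgn -1
Racah Σ t=0..0: t=0:+1/12 = 1/12
⇒ 3j(1 2 3; 1 1 -2)² = 2/21, sgn -1
4πI² = N·(3j₀)²·(3jₘ)² = 6/7
I = +1·√(0.857143/4π) = 0.26116903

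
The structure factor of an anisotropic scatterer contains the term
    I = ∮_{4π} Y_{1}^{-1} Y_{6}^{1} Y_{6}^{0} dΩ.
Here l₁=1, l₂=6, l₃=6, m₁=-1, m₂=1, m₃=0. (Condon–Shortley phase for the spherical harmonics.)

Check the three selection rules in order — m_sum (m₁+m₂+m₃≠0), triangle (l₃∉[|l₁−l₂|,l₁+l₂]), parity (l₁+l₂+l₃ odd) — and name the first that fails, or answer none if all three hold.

parity

azimuthal sum: -1 + 1 + 0 = 0  ✓
5 ≤ 6 ≤ 7 (triangle on l)  ✓
L = 1 + 6 + 6 = 13 (odd)  ✗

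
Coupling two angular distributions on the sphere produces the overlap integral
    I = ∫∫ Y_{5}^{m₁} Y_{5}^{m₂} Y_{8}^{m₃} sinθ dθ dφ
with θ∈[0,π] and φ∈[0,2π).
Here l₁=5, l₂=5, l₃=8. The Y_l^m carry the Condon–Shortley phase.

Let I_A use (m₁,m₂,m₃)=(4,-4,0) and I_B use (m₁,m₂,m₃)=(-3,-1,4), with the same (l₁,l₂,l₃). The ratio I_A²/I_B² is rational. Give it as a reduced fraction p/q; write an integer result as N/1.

Same 5,5,8: normalisation and zero-m 3j drop out of the ratio.
A: Δ: 2! 8! 8! / 19! → 1/37413090; sum: t=0:+1/50803200 t=1:−1/1625702400 = 31/1625702400; 3j²(5 5 8; 4 -4 0) = Δ·Π!·Σ² = 961/461890  (sign +1)
B: Δ: 2! 8! 8! / 19! → 1/37413090; sum: t=0:+1/46448640 t=1:−1/3628800 t=2:+1/4147200 = -1/77414400; 3j²(5 5 8; -3 -1 4) = Δ·Π!·Σ² = 3/41990  (sign -1)
I_A²/I_B² = (961/461890)/(3/41990) = 961/33

961/33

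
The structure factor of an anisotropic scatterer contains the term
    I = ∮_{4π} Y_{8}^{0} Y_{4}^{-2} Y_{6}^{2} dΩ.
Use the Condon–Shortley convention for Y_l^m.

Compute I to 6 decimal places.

m-sum 0 ✓  L=18 even ✓  4≤6≤12 ✓
Π(2lᵢ+1) = 17×9×13 = 1989
triangle coeff Δ(8,4,6) = 1/23279256
Σ_t [2,4]: t=2:+1/1658880 t=3:−1/518400 t=4:+1/1658880 = -1/1382400
(3j)²=504/46189 [(8 4 6; 0 0 0)], sign=-1
Σ_t [0,2]: t=0:+1/116121600 t=1:−1/3628800 t=2:+1/1658880 = 13/38707200
(3j)²=39/3553 [(8 4 6; 0 -2 2)], sign=+1
⇒ 4πI² = 176904/742577
I = (-1)√(176904/742577/(4π)) = -0.13768707

-0.137687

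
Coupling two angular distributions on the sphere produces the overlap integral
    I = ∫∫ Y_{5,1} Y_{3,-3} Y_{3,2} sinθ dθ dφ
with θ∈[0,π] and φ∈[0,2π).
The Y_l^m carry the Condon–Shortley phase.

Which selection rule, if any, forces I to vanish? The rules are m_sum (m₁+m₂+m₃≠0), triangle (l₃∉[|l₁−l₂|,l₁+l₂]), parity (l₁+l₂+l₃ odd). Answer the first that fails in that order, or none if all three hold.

parity

azimuthal sum: 1 − 3 + 2 = 0  ✓
2 ≤ 3 ≤ 8 (triangle on l)  ✓
L = 5 + 3 + 3 = 11 (odd)  ✗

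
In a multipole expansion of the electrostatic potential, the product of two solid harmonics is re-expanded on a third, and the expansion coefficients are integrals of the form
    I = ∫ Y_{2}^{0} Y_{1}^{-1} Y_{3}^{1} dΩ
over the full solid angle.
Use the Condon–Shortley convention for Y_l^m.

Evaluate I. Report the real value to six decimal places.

Checks pass: Σm=0; 6 even; l₃=3∈[1,3].
(2·2+1)(2·1+1)(2·3+1) = 105
Δ: 0! 4! 2! / 7! → 1/105
sum: t=0:+1/4 = 1/4
3j²(2 1 3; 0 0 0) = Δ·Π!·Σ² = 3/35  (sign -1)
sum: t=0:+1/8 = 1/8
3j²(2 1 3; 0 -1 1) = Δ·Π!·Σ² = 2/35  (sign +1)
combine: 4πI² = 105·3/35·2/35 = 18/35
take √, sign -1: I = -0.20230066

-0.202301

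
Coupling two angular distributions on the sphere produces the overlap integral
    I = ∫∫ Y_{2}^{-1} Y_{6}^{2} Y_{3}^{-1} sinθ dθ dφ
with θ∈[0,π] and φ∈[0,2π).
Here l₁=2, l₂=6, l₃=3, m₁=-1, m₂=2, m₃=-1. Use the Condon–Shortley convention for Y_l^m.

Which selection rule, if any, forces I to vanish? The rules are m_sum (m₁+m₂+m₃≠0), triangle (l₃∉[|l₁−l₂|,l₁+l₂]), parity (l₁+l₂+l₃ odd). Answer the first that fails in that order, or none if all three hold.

azimuthal sum: -1 + 2 − 1 = 0  ✓
4 ≤ 3 ≤ 8 (triangle on l)  ✗
L = 2 + 6 + 3 = 11 (odd)

triangle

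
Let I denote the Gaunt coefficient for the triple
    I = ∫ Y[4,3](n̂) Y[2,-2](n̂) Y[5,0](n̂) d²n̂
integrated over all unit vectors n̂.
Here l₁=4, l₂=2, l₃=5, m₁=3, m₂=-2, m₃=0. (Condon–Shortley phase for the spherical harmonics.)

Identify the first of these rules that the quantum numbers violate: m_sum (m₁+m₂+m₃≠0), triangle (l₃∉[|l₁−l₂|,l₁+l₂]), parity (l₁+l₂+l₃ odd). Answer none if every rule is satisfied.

Σmᵢ = 1  ✗
l₃∈[|l₁−l₂|,l₁+l₂]=[2,6], have l₃=5
Σlᵢ = 11 ⇒ odd

m_sum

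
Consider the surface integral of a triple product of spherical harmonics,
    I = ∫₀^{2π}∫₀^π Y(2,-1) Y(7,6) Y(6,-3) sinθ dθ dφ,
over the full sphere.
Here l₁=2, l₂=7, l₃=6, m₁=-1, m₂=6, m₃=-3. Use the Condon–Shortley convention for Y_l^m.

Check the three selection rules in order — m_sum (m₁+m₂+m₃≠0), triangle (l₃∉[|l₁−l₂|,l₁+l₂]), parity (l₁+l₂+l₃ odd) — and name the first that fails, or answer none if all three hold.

Σmᵢ = 2  ✗
l₃∈[|l₁−l₂|,l₁+l₂]=[5,9], have l₃=6
Σlᵢ = 15 ⇒ odd

m_sum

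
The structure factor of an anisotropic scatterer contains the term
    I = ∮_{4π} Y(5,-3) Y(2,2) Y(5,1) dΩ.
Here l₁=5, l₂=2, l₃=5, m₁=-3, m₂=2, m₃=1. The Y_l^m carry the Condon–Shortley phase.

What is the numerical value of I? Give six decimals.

0.171169

Checks pass: Σm=0; 12 even; l₃=5∈[3,7].
(2·5+1)(2·2+1)(2·5+1) = 605
Δ: 2! 8! 2! / 13! → 1/38610
sum: t=0:+1/2880 t=1:−1/576 t=2:+1/2880 = -1/960
3j²(5 2 5; 0 0 0) = Δ·Π!·Σ² = 10/429  (sign +1)
sum: t=2:+1/5760 = 1/5760
3j²(5 2 5; -3 2 1) = Δ·Π!·Σ² = 56/2145  (sign +1)
combine: 4πI² = 605·10/429·56/2145 = 560/1521
take √, sign +1: I = 0.17116875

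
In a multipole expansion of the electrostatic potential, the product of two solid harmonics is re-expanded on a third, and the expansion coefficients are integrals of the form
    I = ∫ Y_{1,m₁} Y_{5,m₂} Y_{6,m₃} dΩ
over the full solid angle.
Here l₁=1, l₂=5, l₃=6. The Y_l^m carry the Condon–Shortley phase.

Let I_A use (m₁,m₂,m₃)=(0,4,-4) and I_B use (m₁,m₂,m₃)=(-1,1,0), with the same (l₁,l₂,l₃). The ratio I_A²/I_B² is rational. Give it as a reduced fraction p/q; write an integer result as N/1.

l's match ⇒ only the (l;m) 3-j factors differ between A and B.
A: triangle coeff Δ(1,5,6) = 1/858; Σ_t [0,0]: t=0:+1/362880 = 1/362880; (3j)²=10/429 [(1 5 6; 0 4 -4)], sign=+1
B: triangle coeff Δ(1,5,6) = 1/858; Σ_t [0,0]: t=0:+1/34560 = 1/34560; (3j)²=5/286 [(1 5 6; -1 1 0)], sign=+1
I_A²/I_B² = (10/429)/(5/286) = 4/3

4/3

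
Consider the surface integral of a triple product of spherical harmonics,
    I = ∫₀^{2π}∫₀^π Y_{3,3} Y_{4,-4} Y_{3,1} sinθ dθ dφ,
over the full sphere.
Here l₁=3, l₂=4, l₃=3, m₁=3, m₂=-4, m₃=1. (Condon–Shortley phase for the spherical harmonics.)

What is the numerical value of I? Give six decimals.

Rules hold: Σm=0, L=10 even, 1≤3≤7.
N = 7·9·7 = 441
Δ = 4!·2!·4!/11! = 1/34650
Racah Σ t=1..3: t=1:−1/72 t=2:+1/16 t=3:−1/72 = 5/144
⇒ 3j(3 4 3; 0 0 0)² = 2/77, sgn -1
Racah Σ t=0..0: t=0:+1/1152 = 1/1152
⇒ 3j(3 4 3; 3 -4 1)² = 1/33, sgn +1
4πI² = N·(3j₀)²·(3jₘ)² = 42/121
I = -1·√(0.347107/4π) = -0.16619847

-0.166198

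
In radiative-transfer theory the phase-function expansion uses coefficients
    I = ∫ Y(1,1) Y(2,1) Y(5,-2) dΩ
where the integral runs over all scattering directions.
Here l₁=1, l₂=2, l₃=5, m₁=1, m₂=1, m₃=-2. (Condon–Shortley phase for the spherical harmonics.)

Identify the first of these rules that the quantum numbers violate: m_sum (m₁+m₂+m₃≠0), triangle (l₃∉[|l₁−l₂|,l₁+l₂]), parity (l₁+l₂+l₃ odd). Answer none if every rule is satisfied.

triangle

Σmᵢ = 0  ✓
l₃∈[|l₁−l₂|,l₁+l₂]=[1,3], have l₃=5  ✗
Σlᵢ = 8 ⇒ even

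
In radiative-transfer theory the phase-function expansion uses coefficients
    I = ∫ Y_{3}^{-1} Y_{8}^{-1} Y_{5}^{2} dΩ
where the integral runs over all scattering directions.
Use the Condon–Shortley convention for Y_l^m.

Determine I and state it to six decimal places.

m-sum 0 ✓  L=16 even ✓  5≤5≤11 ✓
Π(2lᵢ+1) = 7×17×11 = 1309
triangle coeff Δ(3,8,5) = 1/136136
Σ_t [3,3]: t=3:−1/518400 = -1/518400
(3j)²=56/2431 [(3 8 5; 0 0 0)], sign=+1
Σ_t [4,4]: t=4:+1/1451520 = 1/1451520
(3j)²=45/4862 [(3 8 5; -1 -1 2)], sign=-1
⇒ 4πI² = 8820/31603
I = (-1)√(8820/31603/(4π)) = -0.14902708

-0.149027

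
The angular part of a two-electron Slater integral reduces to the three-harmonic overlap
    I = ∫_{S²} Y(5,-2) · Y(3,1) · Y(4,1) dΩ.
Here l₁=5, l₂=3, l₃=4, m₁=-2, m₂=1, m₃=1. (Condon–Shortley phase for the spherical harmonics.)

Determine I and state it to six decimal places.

0.148044

Rules hold: Σm=0, L=12 even, 2≤4≤8.
N = 11·7·9 = 693
Δ = 4!·6!·2!/13! = 1/180180
Racah Σ t=1..3: t=1:−1/576 t=2:+1/144 t=3:−1/576 = 1/288
⇒ 3j(5 3 4; 0 0 0)² = 20/1001, sgn +1
Racah Σ t=2..4: t=2:+1/960 t=3:−1/288 t=4:+1/1728 = -1/540
⇒ 3j(5 3 4; -2 1 1)² = 128/6435, sgn +1
4πI² = N·(3j₀)²·(3jₘ)² = 512/1859
I = +1·√(0.275417/4π) = 0.14804384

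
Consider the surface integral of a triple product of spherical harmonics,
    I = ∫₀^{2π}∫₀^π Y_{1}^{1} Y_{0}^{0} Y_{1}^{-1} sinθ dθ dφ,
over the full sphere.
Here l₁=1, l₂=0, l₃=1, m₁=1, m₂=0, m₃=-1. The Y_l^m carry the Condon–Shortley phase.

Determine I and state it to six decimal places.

-0.282095

Rules hold: Σm=0, L=2 even, 1≤1≤1.
N = 3·1·3 = 9
Δ = 0!·2!·0!/3! = 1/3
Racah Σ t=0..0: t=0:+1/1 = 1/1
⇒ 3j(1 0 1; 0 0 0)² = 1/3, sgn -1
Racah Σ t=0..0: t=0:+1/2 = 1/2
⇒ 3j(1 0 1; 1 0 -1)² = 1/3, sgn +1
4πI² = N·(3j₀)²·(3jₘ)² = 1/1
I = -1·√(1/4π) = -0.28209479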